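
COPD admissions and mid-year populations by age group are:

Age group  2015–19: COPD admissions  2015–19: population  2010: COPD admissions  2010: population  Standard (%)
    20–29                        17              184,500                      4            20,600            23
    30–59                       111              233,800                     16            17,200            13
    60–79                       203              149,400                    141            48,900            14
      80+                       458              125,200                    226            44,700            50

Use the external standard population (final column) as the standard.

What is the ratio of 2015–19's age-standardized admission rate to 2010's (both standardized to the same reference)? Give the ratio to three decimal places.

Age-specific rates per 10,000 for 2015–19: 0.92, 4.75, 13.59, 36.58.
For 2010: 1.94, 9.30, 28.83, 50.56.
Standard weights: 0.23, 0.13, 0.14, 0.50.
2015–19: 0.2300×0.92 + 0.1300×4.75 + 0.1400×13.59 + 0.5000×36.58 = 21.0221 per 10,000.
2010: 0.2300×1.94 + 0.1300×9.30 + 0.1400×28.83 + 0.5000×50.56 = 30.9724 per 10,000.
Ratio = 21.0221 ÷ 30.9724 = 0.67874.

0.679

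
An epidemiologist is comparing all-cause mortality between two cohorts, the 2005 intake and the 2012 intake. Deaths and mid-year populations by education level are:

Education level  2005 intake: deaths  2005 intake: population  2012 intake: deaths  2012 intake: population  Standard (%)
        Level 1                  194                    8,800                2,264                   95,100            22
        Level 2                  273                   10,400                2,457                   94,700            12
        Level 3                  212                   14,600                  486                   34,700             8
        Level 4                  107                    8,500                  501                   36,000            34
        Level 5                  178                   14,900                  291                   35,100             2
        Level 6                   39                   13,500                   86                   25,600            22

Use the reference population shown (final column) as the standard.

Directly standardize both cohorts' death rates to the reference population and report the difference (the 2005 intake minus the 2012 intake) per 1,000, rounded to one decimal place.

-0.8

Education-specific rates per 1,000 for the 2005 intake: 22.045, 26.250, 14.521, 12.588, 11.946, 2.889.
For the 2012 intake: 23.807, 25.945, 14.006, 13.917, 8.291, 3.359.
Standard weights: 0.22, 0.12, 0.08, 0.34, 0.02, 0.22.
The 2005 intake: 0.2200×22.045 + 0.1200×26.250 + 0.0800×14.521 + 0.3400×12.588 + 0.0200×11.946 + 0.2200×2.889 = 14.3161 per 1,000.
The 2012 intake: 0.2200×23.807 + 0.1200×25.945 + 0.0800×14.006 + 0.3400×13.917 + 0.0200×8.291 + 0.2200×3.359 = 15.1078 per 1,000.
Difference = 14.3161 − 15.1078 = -0.7917.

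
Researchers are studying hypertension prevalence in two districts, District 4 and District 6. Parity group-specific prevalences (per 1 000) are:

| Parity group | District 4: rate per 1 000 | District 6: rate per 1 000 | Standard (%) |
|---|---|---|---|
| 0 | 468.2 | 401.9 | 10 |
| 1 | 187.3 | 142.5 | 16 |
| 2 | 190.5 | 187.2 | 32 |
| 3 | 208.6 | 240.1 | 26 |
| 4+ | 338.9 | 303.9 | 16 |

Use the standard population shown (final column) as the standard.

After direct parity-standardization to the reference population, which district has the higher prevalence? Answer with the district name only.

District 4

Standard weights: 0.10, 0.16, 0.32, 0.26, 0.16.
District 4: 0.1000×468.2 + 0.1600×187.3 + 0.3200×190.5 + 0.2600×208.6 + 0.1600×338.9 = 246.2080 per 1 000.
District 6: 0.1000×401.9 + 0.1600×142.5 + 0.3200×187.2 + 0.2600×240.1 + 0.1600×303.9 = 233.9440 per 1 000.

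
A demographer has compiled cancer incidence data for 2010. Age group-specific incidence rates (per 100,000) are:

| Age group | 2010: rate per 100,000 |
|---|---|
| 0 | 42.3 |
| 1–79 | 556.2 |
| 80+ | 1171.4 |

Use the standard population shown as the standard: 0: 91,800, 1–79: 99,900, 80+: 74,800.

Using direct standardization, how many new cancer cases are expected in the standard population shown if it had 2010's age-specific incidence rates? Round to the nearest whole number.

1471

Expected new cancer cases = Σ (standard pop × age-specific rate ÷ 100,000)
= 91,800×42.3/100,000 + 99,900×556.2/100,000 + 74,800×1171.4/100,000
= 38.83 + 555.64 + 876.21 = 1470.68.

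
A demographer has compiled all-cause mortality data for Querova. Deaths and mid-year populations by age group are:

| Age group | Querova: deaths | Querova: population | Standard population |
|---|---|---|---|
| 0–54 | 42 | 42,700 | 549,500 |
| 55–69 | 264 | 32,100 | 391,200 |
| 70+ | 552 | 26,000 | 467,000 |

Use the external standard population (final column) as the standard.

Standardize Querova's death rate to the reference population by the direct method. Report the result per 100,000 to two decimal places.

Age-specific rates per 100,000 for Querova: 98.36, 822.43, 2123.08.
Standard total = 1,407,700; weights = 0.3904, 0.2779, 0.3317.
Standardized rate: 0.3904×98.36 + 0.2779×822.43 + 0.3317×2123.08 = 971.2728 per 100,000.

971.27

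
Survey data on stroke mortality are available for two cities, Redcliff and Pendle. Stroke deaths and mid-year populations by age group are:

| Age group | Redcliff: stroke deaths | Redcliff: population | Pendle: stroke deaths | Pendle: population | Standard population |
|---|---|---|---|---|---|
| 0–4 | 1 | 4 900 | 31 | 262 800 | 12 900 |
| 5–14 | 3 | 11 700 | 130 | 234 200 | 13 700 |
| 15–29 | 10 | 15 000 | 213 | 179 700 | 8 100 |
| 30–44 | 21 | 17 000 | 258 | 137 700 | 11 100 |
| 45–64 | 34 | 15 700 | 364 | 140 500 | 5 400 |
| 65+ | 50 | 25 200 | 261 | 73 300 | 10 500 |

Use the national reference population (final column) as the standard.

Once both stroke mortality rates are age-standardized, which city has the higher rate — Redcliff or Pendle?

Age-specific rates per 100 000 for Redcliff: 20.41, 25.64, 66.67, 123.53, 216.56, 198.41.
For Pendle: 11.80, 55.51, 118.53, 187.36, 259.07, 356.07.
Standard total = 61 700; weights = 0.2091, 0.2220, 0.1313, 0.1799, 0.0875, 0.1702.
Redcliff: 0.2091×20.41 + 0.2220×25.64 + 0.1313×66.67 + 0.1799×123.53 + 0.0875×216.56 + 0.1702×198.41 = 93.6545 per 100 000.
Pendle: 0.2091×11.80 + 0.2220×55.51 + 0.1313×118.53 + 0.1799×187.36 + 0.0875×259.07 + 0.1702×356.07 = 147.3293 per 100 000.
The crude rates (132.96 vs 122.25) would put Redcliff higher, but that reflects its age composition; once standardized to a common age structure, Pendle has the higher underlying rate.

Pendle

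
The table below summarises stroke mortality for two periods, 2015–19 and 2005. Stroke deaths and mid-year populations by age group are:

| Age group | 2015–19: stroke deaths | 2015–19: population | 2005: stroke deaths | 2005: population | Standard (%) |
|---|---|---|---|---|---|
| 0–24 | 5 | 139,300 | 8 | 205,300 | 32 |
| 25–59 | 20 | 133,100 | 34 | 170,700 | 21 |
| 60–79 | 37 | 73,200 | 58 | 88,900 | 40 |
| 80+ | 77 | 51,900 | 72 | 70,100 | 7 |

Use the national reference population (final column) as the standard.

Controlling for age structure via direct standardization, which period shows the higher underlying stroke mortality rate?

2005

Age-specific rates per 100,000 for 2015–19: 3.59, 15.03, 50.55, 148.36.
For 2005: 3.90, 19.92, 65.24, 102.71.
Standard weights: 0.32, 0.21, 0.40, 0.07.
2015–19: 0.3200×3.59 + 0.2100×15.03 + 0.4000×50.55 + 0.0700×148.36 = 34.9081 per 100,000.
2005: 0.3200×3.90 + 0.2100×19.92 + 0.4000×65.24 + 0.0700×102.71 = 38.7162 per 100,000.
The crude rates (34.97 vs 32.15) would put 2015–19 higher, but that reflects its age composition; once standardized to a common age structure, 2005 has the higher underlying rate.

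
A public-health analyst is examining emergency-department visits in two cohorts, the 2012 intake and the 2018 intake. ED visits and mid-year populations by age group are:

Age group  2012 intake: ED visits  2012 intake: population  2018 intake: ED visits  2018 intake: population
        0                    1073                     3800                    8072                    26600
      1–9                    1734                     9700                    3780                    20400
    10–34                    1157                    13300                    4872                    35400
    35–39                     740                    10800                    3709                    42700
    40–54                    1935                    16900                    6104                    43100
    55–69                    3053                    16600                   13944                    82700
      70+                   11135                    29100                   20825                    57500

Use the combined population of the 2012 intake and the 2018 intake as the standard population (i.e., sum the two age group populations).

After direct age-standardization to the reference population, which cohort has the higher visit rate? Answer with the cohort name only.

2018 intake

Age-specific rates per 1000 for the 2012 intake: 282.368, 178.763, 86.992, 68.519, 114.497, 183.916, 382.646.
For the 2018 intake: 303.459, 185.294, 137.627, 86.862, 141.624, 168.609, 362.174.
Combined standard total = 408600; weights = 0.0744, 0.0737, 0.1192, 0.1309, 0.1468, 0.2430, 0.2119.
The 2012 intake: 0.0744×282.368 + 0.0737×178.763 + 0.1192×86.992 + 0.1309×68.519 + 0.1468×114.497 + 0.2430×183.916 + 0.2119×382.646 = 196.1254 per 1000.
The 2018 intake: 0.0744×303.459 + 0.0737×185.294 + 0.1192×137.627 + 0.1309×86.862 + 0.1468×141.624 + 0.2430×168.609 + 0.2119×362.174 = 202.5371 per 1000.
The crude rates (207.85 vs 198.79) would put the 2012 intake higher, but that reflects its age composition; once standardized to a common age structure, the 2018 intake has the higher underlying rate.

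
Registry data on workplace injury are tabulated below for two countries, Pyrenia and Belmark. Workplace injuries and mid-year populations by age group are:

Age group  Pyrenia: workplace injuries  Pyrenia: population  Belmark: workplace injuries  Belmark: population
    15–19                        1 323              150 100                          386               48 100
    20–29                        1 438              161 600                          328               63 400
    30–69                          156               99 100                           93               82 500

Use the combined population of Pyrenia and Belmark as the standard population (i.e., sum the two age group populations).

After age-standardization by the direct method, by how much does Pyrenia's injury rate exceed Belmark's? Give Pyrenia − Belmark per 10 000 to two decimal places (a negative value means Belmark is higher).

17.79

Age-specific rates per 10 000 for Pyrenia: 88.14, 88.99, 15.74.
For Belmark: 80.25, 51.74, 11.27.
Combined standard total = 604 800; weights = 0.3277, 0.3720, 0.3003.
Pyrenia: 0.3277×88.14 + 0.3720×88.99 + 0.3003×15.74 = 66.7162 per 10 000.
Belmark: 0.3277×80.25 + 0.3720×51.74 + 0.3003×11.27 = 48.9301 per 10 000.
Difference = 66.7162 − 48.9301 = 17.7860.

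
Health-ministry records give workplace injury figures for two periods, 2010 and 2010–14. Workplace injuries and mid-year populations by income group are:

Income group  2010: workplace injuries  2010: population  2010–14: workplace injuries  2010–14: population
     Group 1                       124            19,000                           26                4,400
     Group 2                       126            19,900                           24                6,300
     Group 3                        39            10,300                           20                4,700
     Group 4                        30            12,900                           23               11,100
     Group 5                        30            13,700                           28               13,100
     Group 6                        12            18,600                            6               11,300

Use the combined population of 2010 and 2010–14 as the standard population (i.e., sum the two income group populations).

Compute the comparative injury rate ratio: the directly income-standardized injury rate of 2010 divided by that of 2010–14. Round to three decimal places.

1.199

Income-specific rates per 10,000 for 2010: 65.26, 63.32, 37.86, 23.26, 21.90, 6.45.
For 2010–14: 59.09, 38.10, 42.55, 20.72, 21.37, 5.31.
Combined standard total = 145,300; weights = 0.1610, 0.1803, 0.1032, 0.1652, 0.1844, 0.2058.
2010: 0.1610×65.26 + 0.1803×63.32 + 0.1032×37.86 + 0.1652×23.26 + 0.1844×21.90 + 0.2058×6.45 = 35.0442 per 10,000.
2010–14: 0.1610×59.09 + 0.1803×38.10 + 0.1032×42.55 + 0.1652×20.72 + 0.1844×21.37 + 0.2058×5.31 = 29.2361 per 10,000.
Ratio = 35.0442 ÷ 29.2361 = 1.19866.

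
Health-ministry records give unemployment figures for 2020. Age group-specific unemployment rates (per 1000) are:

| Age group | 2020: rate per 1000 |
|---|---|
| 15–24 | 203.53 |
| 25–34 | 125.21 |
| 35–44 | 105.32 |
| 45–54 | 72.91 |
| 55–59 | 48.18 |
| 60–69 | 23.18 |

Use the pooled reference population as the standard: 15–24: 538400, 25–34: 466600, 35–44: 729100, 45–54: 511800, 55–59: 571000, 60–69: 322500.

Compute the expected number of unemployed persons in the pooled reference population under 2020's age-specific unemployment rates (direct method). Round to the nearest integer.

317094

Expected unemployed persons = Σ (standard pop × age-specific rate ÷ 1000)
= 538400×203.53/1000 + 466600×125.21/1000 + 729100×105.32/1000 + 511800×72.91/1000 + 571000×48.18/1000 + 322500×23.18/1000
= 109580.55 + 58422.99 + 76788.81 + 37315.34 + 27510.78 + 7475.55 = 317094.02.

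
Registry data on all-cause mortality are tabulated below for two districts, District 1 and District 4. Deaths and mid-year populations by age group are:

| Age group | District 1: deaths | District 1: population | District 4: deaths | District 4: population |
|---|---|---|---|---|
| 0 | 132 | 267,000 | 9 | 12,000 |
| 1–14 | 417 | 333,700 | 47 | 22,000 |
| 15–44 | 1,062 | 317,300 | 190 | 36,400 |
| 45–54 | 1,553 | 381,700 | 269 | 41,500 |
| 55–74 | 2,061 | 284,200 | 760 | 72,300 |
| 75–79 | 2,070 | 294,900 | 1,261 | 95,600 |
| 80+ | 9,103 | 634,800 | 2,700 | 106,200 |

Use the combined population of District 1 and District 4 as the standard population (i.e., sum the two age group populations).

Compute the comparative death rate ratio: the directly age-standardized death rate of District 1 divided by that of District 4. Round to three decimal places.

Age-specific rates per 1,000 for District 1: 0.494, 1.250, 3.347, 4.069, 7.252, 7.019, 14.340.
For District 4: 0.750, 2.136, 5.220, 6.482, 10.512, 13.190, 25.424.
Combined standard total = 2,899,600; weights = 0.0962, 0.1227, 0.1220, 0.1460, 0.1229, 0.1347, 0.2556.
District 1: 0.0962×0.494 + 0.1227×1.250 + 0.1220×3.347 + 0.1460×4.069 + 0.1229×7.252 + 0.1347×7.019 + 0.2556×14.340 = 6.7045 per 1,000.
District 4: 0.0962×0.750 + 0.1227×2.136 + 0.1220×5.220 + 0.1460×6.482 + 0.1229×10.512 + 0.1347×13.190 + 0.2556×25.424 = 11.4829 per 1,000.
Ratio = 6.7045 ÷ 11.4829 = 0.58387.

0.584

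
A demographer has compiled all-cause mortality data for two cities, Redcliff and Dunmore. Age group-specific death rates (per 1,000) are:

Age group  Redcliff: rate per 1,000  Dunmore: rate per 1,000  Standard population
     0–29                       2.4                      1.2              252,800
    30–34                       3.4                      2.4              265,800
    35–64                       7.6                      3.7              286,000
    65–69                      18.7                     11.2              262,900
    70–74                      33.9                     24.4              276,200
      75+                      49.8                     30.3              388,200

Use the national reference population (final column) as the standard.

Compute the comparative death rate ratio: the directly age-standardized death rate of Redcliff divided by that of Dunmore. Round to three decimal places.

1.591

Standard total = 1,731,900; weights = 0.1460, 0.1535, 0.1651, 0.1518, 0.1595, 0.2241.
Redcliff: 0.1460×2.4 + 0.1535×3.4 + 0.1651×7.6 + 0.1518×18.7 + 0.1595×33.9 + 0.2241×49.8 = 21.5346 per 1,000.
Dunmore: 0.1460×1.2 + 0.1535×2.4 + 0.1651×3.7 + 0.1518×11.2 + 0.1595×24.4 + 0.2241×30.3 = 13.5376 per 1,000.
Ratio = 21.5346 ÷ 13.5376 = 1.59073.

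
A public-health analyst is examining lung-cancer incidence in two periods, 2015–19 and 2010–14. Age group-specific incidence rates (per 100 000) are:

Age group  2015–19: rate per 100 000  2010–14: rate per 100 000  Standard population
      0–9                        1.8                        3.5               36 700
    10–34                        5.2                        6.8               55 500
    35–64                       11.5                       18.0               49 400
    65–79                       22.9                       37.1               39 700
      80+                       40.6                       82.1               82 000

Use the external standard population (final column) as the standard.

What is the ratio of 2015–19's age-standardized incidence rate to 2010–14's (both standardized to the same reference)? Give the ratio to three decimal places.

0.538

Standard total = 263 300; weights = 0.1394, 0.2108, 0.1876, 0.1508, 0.3114.
2015–19: 0.1394×1.8 + 0.2108×5.2 + 0.1876×11.5 + 0.1508×22.9 + 0.3114×40.6 = 19.6016 per 100 000.
2010–14: 0.1394×3.5 + 0.2108×6.8 + 0.1876×18.0 + 0.1508×37.1 + 0.3114×82.1 = 36.4608 per 100 000.
Ratio = 19.6016 ÷ 36.4608 = 0.53761.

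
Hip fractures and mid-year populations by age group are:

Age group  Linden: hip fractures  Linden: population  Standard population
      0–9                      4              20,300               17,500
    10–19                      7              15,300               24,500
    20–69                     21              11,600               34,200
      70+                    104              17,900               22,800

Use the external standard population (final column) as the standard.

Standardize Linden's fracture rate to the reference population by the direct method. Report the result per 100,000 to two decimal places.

211.15

Age-specific rates per 100,000 for Linden: 19.70, 45.75, 181.03, 581.01.
Standard total = 99,000; weights = 0.1768, 0.2475, 0.3455, 0.2303.
Standardized rate: 0.1768×19.70 + 0.2475×45.75 + 0.3455×181.03 + 0.2303×581.01 = 211.1520 per 100,000.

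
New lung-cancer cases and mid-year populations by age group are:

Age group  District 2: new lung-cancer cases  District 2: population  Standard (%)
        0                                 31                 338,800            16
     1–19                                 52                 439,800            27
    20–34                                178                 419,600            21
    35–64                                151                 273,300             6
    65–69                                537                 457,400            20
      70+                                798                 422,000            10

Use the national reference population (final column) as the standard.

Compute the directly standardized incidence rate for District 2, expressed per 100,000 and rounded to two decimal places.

59.27

Age-specific rates per 100,000 for District 2: 9.15, 11.82, 42.42, 55.25, 117.40, 189.10.
Standard weights: 0.16, 0.27, 0.21, 0.06, 0.20, 0.10.
Standardized rate: 0.1600×9.15 + 0.2700×11.82 + 0.2100×42.42 + 0.0600×55.25 + 0.2000×117.40 + 0.1000×189.10 = 59.2704 per 100,000.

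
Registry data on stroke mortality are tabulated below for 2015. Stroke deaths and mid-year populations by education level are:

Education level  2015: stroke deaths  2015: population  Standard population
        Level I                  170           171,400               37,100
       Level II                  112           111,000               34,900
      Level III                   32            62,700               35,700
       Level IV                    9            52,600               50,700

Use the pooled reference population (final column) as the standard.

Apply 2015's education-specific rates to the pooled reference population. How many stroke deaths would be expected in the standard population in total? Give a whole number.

Education-specific rates per 100,000 for 2015: 99.18, 100.90, 51.04, 17.11.
Expected stroke deaths = Σ (standard pop × education-specific rate ÷ 100,000)
= 37,100×99.18/100,000 + 34,900×100.90/100,000 + 35,700×51.04/100,000 + 50,700×17.11/100,000
= 36.80 + 35.21 + 18.22 + 8.67 = 98.91.

99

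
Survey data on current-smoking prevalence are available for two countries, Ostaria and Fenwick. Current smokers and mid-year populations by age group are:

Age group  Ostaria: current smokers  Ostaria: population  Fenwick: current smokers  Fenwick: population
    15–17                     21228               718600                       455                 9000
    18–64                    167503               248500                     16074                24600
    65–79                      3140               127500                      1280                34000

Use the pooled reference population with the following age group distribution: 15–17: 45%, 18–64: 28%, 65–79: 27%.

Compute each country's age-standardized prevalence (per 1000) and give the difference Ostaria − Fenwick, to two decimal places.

Age-specific rates per 1000 for Ostaria: 29.541, 674.056, 24.627.
For Fenwick: 50.556, 653.415, 37.647.
Standard weights: 0.45, 0.28, 0.27.
Ostaria: 0.4500×29.541 + 0.2800×674.056 + 0.2700×24.627 = 208.6785 per 1000.
Fenwick: 0.4500×50.556 + 0.2800×653.415 + 0.2700×37.647 = 215.8708 per 1000.
Difference = 208.6785 − 215.8708 = -7.1923.

-7.19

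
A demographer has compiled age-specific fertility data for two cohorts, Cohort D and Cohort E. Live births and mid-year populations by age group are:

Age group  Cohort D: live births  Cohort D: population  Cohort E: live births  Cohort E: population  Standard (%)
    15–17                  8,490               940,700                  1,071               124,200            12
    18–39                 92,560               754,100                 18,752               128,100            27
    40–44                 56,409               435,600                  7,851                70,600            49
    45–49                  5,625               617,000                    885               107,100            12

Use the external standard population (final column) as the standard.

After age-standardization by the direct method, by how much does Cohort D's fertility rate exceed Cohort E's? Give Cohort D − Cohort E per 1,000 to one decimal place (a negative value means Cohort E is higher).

2.7

Age-specific rates per 1,000 for Cohort D: 9.025, 122.742, 129.497, 9.117.
For Cohort E: 8.623, 146.386, 111.204, 8.263.
Standard weights: 0.12, 0.27, 0.49, 0.12.
Cohort D: 0.1200×9.025 + 0.2700×122.742 + 0.4900×129.497 + 0.1200×9.117 = 98.7711 per 1,000.
Cohort E: 0.1200×8.623 + 0.2700×146.386 + 0.4900×111.204 + 0.1200×8.263 = 96.0404 per 1,000.
Difference = 98.7711 − 96.0404 = 2.7307.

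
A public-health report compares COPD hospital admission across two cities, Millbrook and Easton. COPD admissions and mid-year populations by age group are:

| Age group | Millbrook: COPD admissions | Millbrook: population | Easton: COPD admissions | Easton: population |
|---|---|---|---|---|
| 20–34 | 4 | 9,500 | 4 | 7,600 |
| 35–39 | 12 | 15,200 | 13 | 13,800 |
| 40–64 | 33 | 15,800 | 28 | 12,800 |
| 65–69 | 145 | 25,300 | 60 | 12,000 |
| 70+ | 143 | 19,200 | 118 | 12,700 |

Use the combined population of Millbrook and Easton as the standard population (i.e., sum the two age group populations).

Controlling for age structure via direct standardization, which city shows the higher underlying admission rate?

Age-specific rates per 10,000 for Millbrook: 4.21, 7.89, 20.89, 57.31, 74.48.
For Easton: 5.26, 9.42, 21.88, 50.00, 92.91.
Combined standard total = 143,900; weights = 0.1188, 0.2015, 0.1987, 0.2592, 0.2217.
Millbrook: 0.1188×4.21 + 0.2015×7.89 + 0.1987×20.89 + 0.2592×57.31 + 0.2217×74.48 = 37.6089 per 10,000.
Easton: 0.1188×5.26 + 0.2015×9.42 + 0.1987×21.88 + 0.2592×50.00 + 0.2217×92.91 = 40.4291 per 10,000.
The crude rates (39.65 vs 37.86) would put Millbrook higher, but that reflects its age composition; once standardized to a common age structure, Easton has the higher underlying rate.

Easton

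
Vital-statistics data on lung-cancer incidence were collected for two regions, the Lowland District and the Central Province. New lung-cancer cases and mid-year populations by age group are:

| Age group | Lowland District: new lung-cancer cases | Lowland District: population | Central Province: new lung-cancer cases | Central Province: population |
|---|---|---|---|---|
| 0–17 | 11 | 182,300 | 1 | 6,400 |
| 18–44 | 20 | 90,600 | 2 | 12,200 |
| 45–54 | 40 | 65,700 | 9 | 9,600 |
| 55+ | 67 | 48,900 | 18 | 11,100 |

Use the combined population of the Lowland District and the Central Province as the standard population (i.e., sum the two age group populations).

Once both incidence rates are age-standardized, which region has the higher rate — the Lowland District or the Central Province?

Age-specific rates per 100,000 for the Lowland District: 6.03, 22.08, 60.88, 137.01.
For the Central Province: 15.62, 16.39, 93.75, 162.16.
Combined standard total = 426,800; weights = 0.4421, 0.2409, 0.1764, 0.1406.
The Lowland District: 0.4421×6.03 + 0.2409×22.08 + 0.1764×60.88 + 0.1406×137.01 = 37.9880 per 100,000.
The Central Province: 0.4421×15.62 + 0.2409×16.39 + 0.1764×93.75 + 0.1406×162.16 = 50.1940 per 100,000.

Central Province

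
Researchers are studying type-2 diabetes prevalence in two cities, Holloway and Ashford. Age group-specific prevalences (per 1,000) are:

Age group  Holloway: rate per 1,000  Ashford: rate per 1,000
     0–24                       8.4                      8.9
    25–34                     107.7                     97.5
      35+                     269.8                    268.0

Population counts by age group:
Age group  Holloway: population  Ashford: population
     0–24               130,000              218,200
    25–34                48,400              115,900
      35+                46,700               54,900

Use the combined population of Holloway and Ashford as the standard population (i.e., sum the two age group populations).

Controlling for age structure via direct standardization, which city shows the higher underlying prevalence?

Holloway

Combined standard total = 614,100; weights = 0.5670, 0.2675, 0.1654.
Holloway: 0.5670×8.4 + 0.2675×107.7 + 0.1654×269.8 = 78.2147 per 1,000.
Ashford: 0.5670×8.9 + 0.2675×97.5 + 0.1654×268.0 = 75.4715 per 1,000.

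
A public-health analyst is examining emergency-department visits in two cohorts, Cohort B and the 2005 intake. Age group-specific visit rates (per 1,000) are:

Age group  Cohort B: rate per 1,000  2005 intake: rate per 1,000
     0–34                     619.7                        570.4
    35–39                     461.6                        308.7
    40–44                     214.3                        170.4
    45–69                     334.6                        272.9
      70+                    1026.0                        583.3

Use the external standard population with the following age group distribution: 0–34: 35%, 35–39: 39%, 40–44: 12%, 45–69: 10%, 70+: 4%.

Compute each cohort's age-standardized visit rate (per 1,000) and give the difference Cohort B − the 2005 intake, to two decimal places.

106.03

Standard weights: 0.35, 0.39, 0.12, 0.10, 0.04.
Cohort B: 0.3500×619.7 + 0.3900×461.6 + 0.1200×214.3 + 0.1000×334.6 + 0.0400×1026.0 = 497.1350 per 1,000.
The 2005 intake: 0.3500×570.4 + 0.3900×308.7 + 0.1200×170.4 + 0.1000×272.9 + 0.0400×583.3 = 391.1030 per 1,000.
Difference = 497.1350 − 391.1030 = 106.0320.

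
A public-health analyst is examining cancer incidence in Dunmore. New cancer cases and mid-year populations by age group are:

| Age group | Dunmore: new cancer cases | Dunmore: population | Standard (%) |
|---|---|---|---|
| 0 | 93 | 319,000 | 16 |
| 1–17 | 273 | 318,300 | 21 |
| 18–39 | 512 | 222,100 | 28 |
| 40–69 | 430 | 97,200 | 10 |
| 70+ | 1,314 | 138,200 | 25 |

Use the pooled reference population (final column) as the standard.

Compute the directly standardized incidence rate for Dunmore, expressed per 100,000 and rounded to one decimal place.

369.2

Age-specific rates per 100,000 for Dunmore: 29.15, 85.77, 230.53, 442.39, 950.80.
Standard weights: 0.16, 0.21, 0.28, 0.10, 0.25.
Standardized rate: 0.1600×29.15 + 0.2100×85.77 + 0.2800×230.53 + 0.1000×442.39 + 0.2500×950.80 = 369.1611 per 100,000.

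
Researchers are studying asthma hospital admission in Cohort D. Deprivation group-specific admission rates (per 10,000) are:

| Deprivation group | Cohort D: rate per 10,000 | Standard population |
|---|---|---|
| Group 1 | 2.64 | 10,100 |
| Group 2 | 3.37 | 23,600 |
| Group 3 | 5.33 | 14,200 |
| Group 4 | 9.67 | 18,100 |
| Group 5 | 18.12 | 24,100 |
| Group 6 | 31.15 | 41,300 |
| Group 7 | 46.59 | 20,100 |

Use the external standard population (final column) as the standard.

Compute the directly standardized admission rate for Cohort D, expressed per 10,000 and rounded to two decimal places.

Standard total = 151,500; weights = 0.0667, 0.1558, 0.0937, 0.1195, 0.1591, 0.2726, 0.1327.
Standardized rate: 0.0667×2.64 + 0.1558×3.37 + 0.0937×5.33 + 0.1195×9.67 + 0.1591×18.12 + 0.2726×31.15 + 0.1327×46.59 = 19.9113 per 10,000.

19.91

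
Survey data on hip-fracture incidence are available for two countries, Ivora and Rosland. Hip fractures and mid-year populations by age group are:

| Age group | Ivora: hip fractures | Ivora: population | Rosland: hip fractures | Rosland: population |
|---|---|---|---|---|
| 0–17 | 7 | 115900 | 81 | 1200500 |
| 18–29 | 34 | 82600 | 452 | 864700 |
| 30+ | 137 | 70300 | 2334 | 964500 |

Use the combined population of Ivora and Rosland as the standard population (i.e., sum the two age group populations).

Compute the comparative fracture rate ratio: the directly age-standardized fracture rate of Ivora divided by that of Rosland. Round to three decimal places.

0.805

Age-specific rates per 100000 for Ivora: 6.04, 41.16, 194.88.
For Rosland: 6.75, 52.27, 241.99.
Combined standard total = 3298500; weights = 0.3991, 0.2872, 0.3137.
Ivora: 0.3991×6.04 + 0.2872×41.16 + 0.3137×194.88 = 75.3690 per 100000.
Rosland: 0.3991×6.75 + 0.2872×52.27 + 0.3137×241.99 = 93.6218 per 100000.
Ratio = 75.3690 ÷ 93.6218 = 0.80504.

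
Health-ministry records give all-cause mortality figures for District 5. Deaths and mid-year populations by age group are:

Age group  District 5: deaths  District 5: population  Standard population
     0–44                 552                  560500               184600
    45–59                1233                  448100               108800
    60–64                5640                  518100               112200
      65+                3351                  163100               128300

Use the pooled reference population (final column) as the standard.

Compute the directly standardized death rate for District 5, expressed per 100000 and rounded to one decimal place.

Age-specific rates per 100000 for District 5: 98.48, 275.16, 1088.59, 2054.57.
Standard total = 533900; weights = 0.3458, 0.2038, 0.2102, 0.2403.
Standardized rate: 0.3458×98.48 + 0.2038×275.16 + 0.2102×1088.59 + 0.2403×2054.57 = 812.6219 per 100000.

812.6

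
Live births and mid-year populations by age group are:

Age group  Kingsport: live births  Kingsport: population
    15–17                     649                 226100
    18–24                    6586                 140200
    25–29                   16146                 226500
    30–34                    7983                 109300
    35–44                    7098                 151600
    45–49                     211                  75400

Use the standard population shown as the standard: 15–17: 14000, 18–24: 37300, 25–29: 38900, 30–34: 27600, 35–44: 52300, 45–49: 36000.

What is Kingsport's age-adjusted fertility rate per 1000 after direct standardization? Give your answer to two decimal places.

44.30

Age-specific rates per 1000 for Kingsport: 2.870, 46.976, 71.285, 73.038, 46.821, 2.798.
Standard total = 206100; weights = 0.0679, 0.1810, 0.1887, 0.1339, 0.2538, 0.1747.
Standardized rate: 0.0679×2.870 + 0.1810×46.976 + 0.1887×71.285 + 0.1339×73.038 + 0.2538×46.821 + 0.1747×2.798 = 44.3021 per 1000.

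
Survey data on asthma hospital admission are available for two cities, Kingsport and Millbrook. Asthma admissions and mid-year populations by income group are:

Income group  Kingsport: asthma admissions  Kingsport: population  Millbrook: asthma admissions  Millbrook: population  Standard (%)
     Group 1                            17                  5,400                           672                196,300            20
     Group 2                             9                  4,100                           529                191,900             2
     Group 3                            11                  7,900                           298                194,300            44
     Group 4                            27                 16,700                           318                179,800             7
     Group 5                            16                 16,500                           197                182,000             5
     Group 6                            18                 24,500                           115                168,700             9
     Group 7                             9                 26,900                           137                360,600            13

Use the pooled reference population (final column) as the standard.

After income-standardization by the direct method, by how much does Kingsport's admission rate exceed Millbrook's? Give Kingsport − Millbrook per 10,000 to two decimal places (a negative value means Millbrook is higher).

Income-specific rates per 10,000 for Kingsport: 31.48, 21.95, 13.92, 16.17, 9.70, 7.35, 3.35.
For Millbrook: 34.23, 27.57, 15.34, 17.69, 10.82, 6.82, 3.80.
Standard weights: 0.20, 0.02, 0.44, 0.07, 0.05, 0.09, 0.13.
Kingsport: 0.2000×31.48 + 0.0200×21.95 + 0.4400×13.92 + 0.0700×16.17 + 0.0500×9.70 + 0.0900×7.35 + 0.1300×3.35 = 15.5747 per 10,000.
Millbrook: 0.2000×34.23 + 0.0200×27.57 + 0.4400×15.34 + 0.0700×17.69 + 0.0500×10.82 + 0.0900×6.82 + 0.1300×3.80 = 17.0330 per 10,000.
Difference = 15.5747 − 17.0330 = -1.4583.

-1.46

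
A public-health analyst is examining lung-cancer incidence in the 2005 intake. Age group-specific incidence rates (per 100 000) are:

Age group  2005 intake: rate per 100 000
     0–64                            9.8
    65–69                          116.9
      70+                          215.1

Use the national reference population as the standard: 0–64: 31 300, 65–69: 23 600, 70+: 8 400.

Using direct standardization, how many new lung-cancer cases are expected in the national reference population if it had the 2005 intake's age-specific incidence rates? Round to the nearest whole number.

Expected new lung-cancer cases = Σ (standard pop × age-specific rate ÷ 100 000)
= 31 300×9.8/100 000 + 23 600×116.9/100 000 + 8 400×215.1/100 000
= 3.07 + 27.59 + 18.07 = 48.72.

49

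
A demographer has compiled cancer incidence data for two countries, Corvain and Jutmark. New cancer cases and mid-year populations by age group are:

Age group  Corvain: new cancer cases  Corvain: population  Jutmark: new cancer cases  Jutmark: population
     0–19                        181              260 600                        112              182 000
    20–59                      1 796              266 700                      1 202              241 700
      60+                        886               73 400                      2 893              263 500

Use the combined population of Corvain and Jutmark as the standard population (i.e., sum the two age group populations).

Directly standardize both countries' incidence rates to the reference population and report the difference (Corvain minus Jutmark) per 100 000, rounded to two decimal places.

Age-specific rates per 100 000 for Corvain: 69.46, 673.42, 1207.08.
For Jutmark: 61.54, 497.31, 1097.91.
Combined standard total = 1 287 900; weights = 0.3437, 0.3948, 0.2616.
Corvain: 0.3437×69.46 + 0.3948×673.42 + 0.2616×1207.08 = 605.4602 per 100 000.
Jutmark: 0.3437×61.54 + 0.3948×497.31 + 0.2616×1097.91 = 504.6638 per 100 000.
Difference = 605.4602 − 504.6638 = 100.7964.

100.80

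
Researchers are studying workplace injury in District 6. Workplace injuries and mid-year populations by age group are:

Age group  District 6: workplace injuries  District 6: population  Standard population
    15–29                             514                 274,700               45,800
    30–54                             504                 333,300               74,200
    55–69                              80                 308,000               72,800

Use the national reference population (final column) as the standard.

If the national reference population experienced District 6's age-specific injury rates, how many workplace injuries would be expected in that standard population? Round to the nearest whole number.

Age-specific rates per 10,000 for District 6: 18.71, 15.12, 2.60.
Expected workplace injuries = Σ (standard pop × age-specific rate ÷ 10,000)
= 45,800×18.71/10,000 + 74,200×15.12/10,000 + 72,800×2.60/10,000
= 85.70 + 112.20 + 18.91 = 216.81.

217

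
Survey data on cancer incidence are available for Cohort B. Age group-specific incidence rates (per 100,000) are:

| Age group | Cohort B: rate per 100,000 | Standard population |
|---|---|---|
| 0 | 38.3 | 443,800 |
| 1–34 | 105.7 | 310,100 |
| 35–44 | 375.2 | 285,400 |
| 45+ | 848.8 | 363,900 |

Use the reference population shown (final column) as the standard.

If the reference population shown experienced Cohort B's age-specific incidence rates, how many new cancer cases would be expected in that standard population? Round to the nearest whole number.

Expected new cancer cases = Σ (standard pop × age-specific rate ÷ 100,000)
= 443,800×38.3/100,000 + 310,100×105.7/100,000 + 285,400×375.2/100,000 + 363,900×848.8/100,000
= 169.98 + 327.78 + 1070.82 + 3088.78 = 4657.36.

4657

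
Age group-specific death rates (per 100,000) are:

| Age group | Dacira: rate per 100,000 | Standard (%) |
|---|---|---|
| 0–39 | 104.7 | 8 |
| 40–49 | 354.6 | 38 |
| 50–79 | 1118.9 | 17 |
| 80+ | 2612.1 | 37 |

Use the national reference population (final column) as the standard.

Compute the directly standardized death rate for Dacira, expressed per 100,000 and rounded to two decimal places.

1299.81

Standard weights: 0.08, 0.38, 0.17, 0.37.
Standardized rate: 0.0800×104.7 + 0.3800×354.6 + 0.1700×1118.9 + 0.3700×2612.1 = 1299.8140 per 100,000.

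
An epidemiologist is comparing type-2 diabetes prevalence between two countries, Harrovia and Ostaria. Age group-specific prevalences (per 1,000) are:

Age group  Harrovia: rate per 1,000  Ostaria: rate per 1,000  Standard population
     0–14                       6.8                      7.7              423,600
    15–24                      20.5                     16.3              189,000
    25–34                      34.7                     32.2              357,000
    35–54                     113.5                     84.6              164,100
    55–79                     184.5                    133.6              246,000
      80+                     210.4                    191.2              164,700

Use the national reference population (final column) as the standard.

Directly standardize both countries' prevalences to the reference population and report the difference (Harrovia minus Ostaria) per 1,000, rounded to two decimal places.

14.07

Standard total = 1,544,400; weights = 0.2743, 0.1224, 0.2312, 0.1063, 0.1593, 0.1066.
Harrovia: 0.2743×6.8 + 0.1224×20.5 + 0.2312×34.7 + 0.1063×113.5 + 0.1593×184.5 + 0.1066×210.4 = 76.2808 per 1,000.
Ostaria: 0.2743×7.7 + 0.1224×16.3 + 0.2312×32.2 + 0.1063×84.6 + 0.1593×133.6 + 0.1066×191.2 = 62.2099 per 1,000.
Difference = 76.2808 − 62.2099 = 14.0710.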